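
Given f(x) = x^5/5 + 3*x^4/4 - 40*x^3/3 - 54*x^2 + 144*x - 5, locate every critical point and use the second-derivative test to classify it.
f'(x) = x^4 + 3*x^3 - 40*x^2 - 108*x + 144

Solve f'(x) = 0:
  Factor: x^4 + 3*x^3 - 40*x^2 - 108*x + 144 = (x - 6)*(x - 1)*(x + 4)*(x + 6) = 0.
  ⇒ x = -6, -4, 1, 6

f''(x) = 4*x^3 + 9*x^2 - 80*x - 108
Second-derivative test at each critical point:
  f''(-6) = -168 < 0 → local maximum
  f''(-4) = 100 > 0 → local minimum
  f''(1) = -175 < 0 → local maximum
  f''(6) = 600 > 0 → local minimum

Critical points: x = -6 (local maximum); x = -4 (local minimum); x = 1 (local maximum); x = 6 (local minimum)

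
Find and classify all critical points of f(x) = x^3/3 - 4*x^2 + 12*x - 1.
f'(x) = x^2 - 8*x + 12

Solve f'(x) = 0:
  Factor: x^2 - 8*x + 12 = (x - 6)*(x - 2) = 0.
  ⇒ x = 2, 6

f''(x) = 2*x - 8
Second-derivative test at each critical point:
  f''(2) = -4 < 0 → local maximum
  f''(6) = 4 > 0 → local minimum

Critical points: x = 2 (local maximum); x = 6 (local minimum)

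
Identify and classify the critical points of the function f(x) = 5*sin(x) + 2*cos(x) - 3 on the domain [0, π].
f'(x) = -2*sin(x) + 5*cos(x)

Solve f'(x) = 0 on [0, π]:
  f'(x) = 0 ⇔ 5*cos(x) = 2*sin(x) ⇔ tan(x) = 5/2, i.e. x = arctan(5/2) + nπ; keep the solutions lying in [0, π].
  ⇒ x = atan(5/2) ≈ 1.1903

f''(x) = -5*sin(x) - 2*cos(x)
Second-derivative test at each critical point:
  f''(1.1903) = -5.3852 < 0 → local maximum

Critical points: x = atan(5/2) ≈ 1.1903 (local maximum)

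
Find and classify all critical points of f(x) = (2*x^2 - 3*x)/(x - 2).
f'(x) = 2*(x^2 - 4*x + 3)/(x^2 - 4*x + 4)

Solve f'(x) = 0:
  f'(x) = 2*(x - 3)*(x - 1)/(x - 2)^2; the denominator is positive wherever f is defined, so f'(x) = 0 ⇔ 2*x^2 - 8*x + 6 = 0.
  Factor: 2*x^2 - 8*x + 6 = 2*(x - 3)*(x - 1) = 0.
  ⇒ x = 1, 3

f''(x) = 4/(x^3 - 6*x^2 + 12*x - 8)
Second-derivative test at each critical point:
  f''(1) = -4 < 0 → local maximum
  f''(3) = 4 > 0 → local minimum

Critical points: x = 1 (local maximum); x = 3 (local minimum)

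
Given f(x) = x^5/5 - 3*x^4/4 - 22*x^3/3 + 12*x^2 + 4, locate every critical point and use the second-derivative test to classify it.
f'(x) = x*(x^3 - 3*x^2 - 22*x + 24)

Solve f'(x) = 0:
  Factor: x^4 - 3*x^3 - 22*x^2 + 24*x = x*(x - 6)*(x - 1)*(x + 4) = 0.
  ⇒ x = -4, 0, 1, 6

f''(x) = 4*x^3 - 9*x^2 - 44*x + 24
Second-derivative test at each critical point:
  f''(-4) = -200 < 0 → local maximum
  f''(0) = 24 > 0 → local minimum
  f''(1) = -25 < 0 → local maximum
  f''(6) = 300 > 0 → local minimum

Critical points: x = -4 (local maximum); x = 0 (local minimum); x = 1 (local maximum); x = 6 (local minimum)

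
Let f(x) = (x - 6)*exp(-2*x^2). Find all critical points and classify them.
f'(x) = (-4*x*(x - 6) + 1)*exp(-2*x^2)

Solve f'(x) = 0:
  f'(x) = (-4*x^2 + 24*x + 1)·exp(-2*x^2) and exp(-2*x^2) > 0 for every x, so f'(x) = 0 ⇔ -4*x^2 + 24*x + 1 = 0.
  4*x^2 - 24*x - 1 = 0 has no rational roots; quadratic formula: x = (24 ± √592)/8.
  ⇒ x = 3 - sqrt(37)/2 ≈ -0.0414, 3 + sqrt(37)/2 ≈ 6.0414

f''(x) = 4*(4*x^2*(x - 6) - 3*x + 6)*exp(-2*x^2)
Second-derivative test at each critical point:
  f''(-0.0414) = 24.2479 > 0 → local minimum
  f''(6.0414) = -4.832e-31 < 0 → local maximum

Critical points: x = 3 - sqrt(37)/2 ≈ -0.0414 (local minimum); x = 3 + sqrt(37)/2 ≈ 6.0414 (local maximum)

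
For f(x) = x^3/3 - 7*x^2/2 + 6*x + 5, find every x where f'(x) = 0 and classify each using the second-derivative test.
f'(x) = x^2 - 7*x + 6

Solve f'(x) = 0:
  Factor: x^2 - 7*x + 6 = (x - 6)*(x - 1) = 0.
  ⇒ x = 1, 6

f''(x) = 2*x - 7
Second-derivative test at each critical point:
  f''(1) = -5 < 0 → local maximum
  f''(6) = 5 > 0 → local minimum

Critical points: x = 1 (local maximum); x = 6 (local minimum)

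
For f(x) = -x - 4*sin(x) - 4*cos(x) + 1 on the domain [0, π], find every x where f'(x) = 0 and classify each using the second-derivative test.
f'(x) = -4*sqrt(2)*cos(x + pi/4) - 1

Solve f'(x) = 0 on [0, π]:
  f'(x) = 0 ⇔ 4*sin(x) - 4*cos(x) = 1. Write the left side as R·cos(x + φ) with R = √((-4)² + (-4)²) = 4*sqrt(2), cos φ = -sqrt(2)/2, sin φ = -sqrt(2)/2; then cos(x + φ) = sqrt(2)/8. Solve for x and keep the solutions lying in [0, π].
  ⇒ x = atan((1 + sqrt(31))/(-1 + sqrt(31))) ≈ 0.9631

f''(x) = 4*sqrt(2)*sin(x + pi/4)
Second-derivative test at each critical point:
  f''(0.9631) = 5.5678 > 0 → local minimum

Critical points: x = atan((1 + sqrt(31))/(-1 + sqrt(31))) ≈ 0.9631 (local minimum)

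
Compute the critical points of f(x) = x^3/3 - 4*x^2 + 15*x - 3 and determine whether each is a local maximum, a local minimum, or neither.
f'(x) = x^2 - 8*x + 15

Solve f'(x) = 0:
  Factor: x^2 - 8*x + 15 = (x - 5)*(x - 3) = 0.
  ⇒ x = 3, 5

f''(x) = 2*x - 8
Second-derivative test at each critical point:
  f''(3) = -2 < 0 → local maximum
  f''(5) = 2 > 0 → local minimum

Critical points: x = 3 (local maximum); x = 5 (local minimum)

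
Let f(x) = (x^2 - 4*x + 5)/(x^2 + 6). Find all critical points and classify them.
f'(x) = 2*(2*x^2 + x - 12)/(x^4 + 12*x^2 + 36)

Solve f'(x) = 0:
  f'(x) = 2*(2*x^2 + x - 12)/(x^2 + 6)^2; the denominator is positive wherever f is defined, so f'(x) = 0 ⇔ 4*x^2 + 2*x - 24 = 0.
  Factor: 4*x^2 + 2*x - 24 = 2*(2*x^2 + x - 12); 2*x^2 + x - 12 = 0 has no rational roots; quadratic formula: x = (-1 ± √97)/4.
  ⇒ x = -sqrt(97)/4 - 1/4 ≈ -2.7122, -1/4 + sqrt(97)/4 ≈ 2.2122

f''(x) = 2*(-4*x^3 - 3*x^2 + 72*x + 6)/(x^6 + 18*x^4 + 108*x^2 + 216)
Second-derivative test at each critical point:
  f''(-2.7122) = -0.1104 < 0 → local maximum
  f''(2.2122) = 0.1660 > 0 → local minimum

Critical points: x = -sqrt(97)/4 - 1/4 ≈ -2.7122 (local maximum); x = -1/4 + sqrt(97)/4 ≈ 2.2122 (local minimum)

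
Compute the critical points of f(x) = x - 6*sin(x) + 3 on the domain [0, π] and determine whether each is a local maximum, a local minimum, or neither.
f'(x) = 1 - 6*cos(x)

Solve f'(x) = 0 on [0, π]:
  f'(x) = 0 ⇔ cos(x) = 1/6, i.e. x = ±arccos(1/6) + 2nπ; keep the solutions lying in [0, π].
  ⇒ x = acos(1/6) ≈ 1.4033

f''(x) = 6*sin(x)
Second-derivative test at each critical point:
  f''(1.4033) = 5.9161 > 0 → local minimum

Critical points: x = acos(1/6) ≈ 1.4033 (local minimum)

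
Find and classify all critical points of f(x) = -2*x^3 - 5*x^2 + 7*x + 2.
f'(x) = -6*x^2 - 10*x + 7

Solve f'(x) = 0:
  6*x^2 + 10*x - 7 = 0 has no rational roots; quadratic formula: x = (-10 ± √268)/12.
  ⇒ x = -sqrt(67)/6 - 5/6 ≈ -2.1976, -5/6 + sqrt(67)/6 ≈ 0.5309

f''(x) = -12*x - 10
Second-derivative test at each critical point:
  f''(-2.1976) = 16.3707 > 0 → local minimum
  f''(0.5309) = -16.3707 < 0 → local maximum

Critical points: x = -sqrt(67)/6 - 5/6 ≈ -2.1976 (local minimum); x = -5/6 + sqrt(67)/6 ≈ 0.5309 (local maximum)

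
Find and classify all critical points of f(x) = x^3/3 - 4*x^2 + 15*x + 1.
f'(x) = x^2 - 8*x + 15

Solve f'(x) = 0:
  Factor: x^2 - 8*x + 15 = (x - 5)*(x - 3) = 0.
  ⇒ x = 3, 5

f''(x) = 2*x - 8
Second-derivative test at each critical point:
  f''(3) = -2 < 0 → local maximum
  f''(5) = 2 > 0 → local minimum

Critical points: x = 3 (local maximum); x = 5 (local minimum)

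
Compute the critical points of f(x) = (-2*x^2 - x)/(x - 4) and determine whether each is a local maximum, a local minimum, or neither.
f'(x) = 2*(-x^2 + 8*x + 2)/(x^2 - 8*x + 16)

Solve f'(x) = 0:
  f'(x) = -2*(x^2 - 8*x - 2)/(x - 4)^2; the denominator is positive wherever f is defined, so f'(x) = 0 ⇔ -2*x^2 + 16*x + 4 = 0.
  Factor: -2*x^2 + 16*x + 4 = -2*(x^2 - 8*x - 2); x^2 - 8*x - 2 = 0 has no rational roots; quadratic formula: x = (8 ± √72)/2.
  ⇒ x = 4 - 3*sqrt(2) ≈ -0.2426, 4 + 3*sqrt(2) ≈ 8.2426

f''(x) = -72/(x^3 - 12*x^2 + 48*x - 64)
Second-derivative test at each critical point:
  f''(-0.2426) = 0.9428 > 0 → local minimum
  f''(8.2426) = -0.9428 < 0 → local maximum

Critical points: x = 4 - 3*sqrt(2) ≈ -0.2426 (local minimum); x = 4 + 3*sqrt(2) ≈ 8.2426 (local maximum)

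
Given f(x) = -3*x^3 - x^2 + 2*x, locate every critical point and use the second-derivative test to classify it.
f'(x) = -9*x^2 - 2*x + 2

Solve f'(x) = 0:
  9*x^2 + 2*x - 2 = 0 has no rational roots; quadratic formula: x = (-2 ± √76)/18.
  ⇒ x = -sqrt(19)/9 - 1/9 ≈ -0.5954, -1/9 + sqrt(19)/9 ≈ 0.3732

f''(x) = -18*x - 2
Second-derivative test at each critical point:
  f''(-0.5954) = 8.7178 > 0 → local minimum
  f''(0.3732) = -8.7178 < 0 → local maximum

Critical points: x = -sqrt(19)/9 - 1/9 ≈ -0.5954 (local minimum); x = -1/9 + sqrt(19)/9 ≈ 0.3732 (local maximum)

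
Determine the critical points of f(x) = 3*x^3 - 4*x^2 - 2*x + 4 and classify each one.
f'(x) = 9*x^2 - 8*x - 2

Solve f'(x) = 0:
  9*x^2 - 8*x - 2 = 0 has no rational roots; quadratic formula: x = (8 ± √136)/18.
  ⇒ x = 4/9 - sqrt(34)/9 ≈ -0.2034, 4/9 + sqrt(34)/9 ≈ 1.0923

f''(x) = 18*x - 8
Second-derivative test at each critical point:
  f''(-0.2034) = -11.6619 < 0 → local maximum
  f''(1.0923) = 11.6619 > 0 → local minimum

Critical points: x = 4/9 - sqrt(34)/9 ≈ -0.2034 (local maximum); x = 4/9 + sqrt(34)/9 ≈ 1.0923 (local minimum)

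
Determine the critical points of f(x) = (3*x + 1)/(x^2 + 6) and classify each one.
f'(x) = (-3*x^2 - 2*x + 18)/(x^4 + 12*x^2 + 36)

Solve f'(x) = 0:
  f'(x) = -(3*x^2 + 2*x - 18)/(x^2 + 6)^2; the denominator is positive wherever f is defined, so f'(x) = 0 ⇔ -3*x^2 - 2*x + 18 = 0.
  3*x^2 + 2*x - 18 = 0 has no rational roots; quadratic formula: x = (-2 ± √220)/6.
  ⇒ x = -sqrt(55)/3 - 1/3 ≈ -2.8054, -1/3 + sqrt(55)/3 ≈ 2.1387

f''(x) = 2*(4*x^2*(3*x + 1) - (9*x + 1)*(x^2 + 6))/(x^2 + 6)^3
Second-derivative test at each critical point:
  f''(-2.8054) = 0.0771 > 0 → local minimum
  f''(2.1387) = -0.1327 < 0 → local maximum

Critical points: x = -sqrt(55)/3 - 1/3 ≈ -2.8054 (local minimum); x = -1/3 + sqrt(55)/3 ≈ 2.1387 (local maximum)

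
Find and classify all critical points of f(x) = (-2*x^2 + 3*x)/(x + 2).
f'(x) = 2*(-x^2 - 4*x + 3)/(x^2 + 4*x + 4)

Solve f'(x) = 0:
  f'(x) = -2*(x^2 + 4*x - 3)/(x + 2)^2; the denominator is positive wherever f is defined, so f'(x) = 0 ⇔ -2*x^2 - 8*x + 6 = 0.
  Factor: -2*x^2 - 8*x + 6 = -2*(x^2 + 4*x - 3); x^2 + 4*x - 3 = 0 has no rational roots; quadratic formula: x = (-4 ± √28)/2.
  ⇒ x = -sqrt(7) - 2 ≈ -4.6458, -2 + sqrt(7) ≈ 0.6458

f''(x) = -28/(x^3 + 6*x^2 + 12*x + 8)
Second-derivative test at each critical point:
  f''(-4.6458) = 1.5119 > 0 → local minimum
  f''(0.6458) = -1.5119 < 0 → local maximum

Critical points: x = -sqrt(7) - 2 ≈ -4.6458 (local minimum); x = -2 + sqrt(7) ≈ 0.6458 (local maximum)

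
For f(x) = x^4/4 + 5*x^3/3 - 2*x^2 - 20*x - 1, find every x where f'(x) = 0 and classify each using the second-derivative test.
f'(x) = x^3 + 5*x^2 - 4*x - 20

Solve f'(x) = 0:
  Factor: x^3 + 5*x^2 - 4*x - 20 = (x - 2)*(x + 2)*(x + 5) = 0.
  ⇒ x = -5, -2, 2

f''(x) = 3*x^2 + 10*x - 4
Second-derivative test at each critical point:
  f''(-5) = 21 > 0 → local minimum
  f''(-2) = -12 < 0 → local maximum
  f''(2) = 28 > 0 → local minimum

Critical points: x = -5 (local minimum); x = -2 (local maximum); x = 2 (local minimum)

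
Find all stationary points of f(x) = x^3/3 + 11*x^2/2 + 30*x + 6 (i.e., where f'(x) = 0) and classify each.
f'(x) = x^2 + 11*x + 30

Solve f'(x) = 0:
  Factor: x^2 + 11*x + 30 = (x + 5)*(x + 6) = 0.
  ⇒ x = -6, -5

f''(x) = 2*x + 11
Second-derivative test at each critical point:
  f''(-6) = -1 < 0 → local maximum
  f''(-5) = 1 > 0 → local minimum

Critical points: x = -6 (local maximum); x = -5 (local minimum)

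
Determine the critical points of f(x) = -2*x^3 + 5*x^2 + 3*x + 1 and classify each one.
f'(x) = -6*x^2 + 10*x + 3

Solve f'(x) = 0:
  6*x^2 - 10*x - 3 = 0 has no rational roots; quadratic formula: x = (10 ± √172)/12.
  ⇒ x = 5/6 - sqrt(43)/6 ≈ -0.2596, 5/6 + sqrt(43)/6 ≈ 1.9262

f''(x) = 10 - 12*x
Second-derivative test at each critical point:
  f''(-0.2596) = 13.1149 > 0 → local minimum
  f''(1.9262) = -13.1149 < 0 → local maximum

Critical points: x = 5/6 - sqrt(43)/6 ≈ -0.2596 (local minimum); x = 5/6 + sqrt(43)/6 ≈ 1.9262 (local maximum)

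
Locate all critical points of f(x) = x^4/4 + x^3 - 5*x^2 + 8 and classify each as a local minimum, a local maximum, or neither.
f'(x) = x*(x^2 + 3*x - 10)

Solve f'(x) = 0:
  Factor: x^3 + 3*x^2 - 10*x = x*(x - 2)*(x + 5) = 0.
  ⇒ x = -5, 0, 2

f''(x) = 3*x^2 + 6*x - 10
Second-derivative test at each critical point:
  f''(-5) = 35 > 0 → local minimum
  f''(0) = -10 < 0 → local maximum
  f''(2) = 14 > 0 → local minimum

Critical points: x = -5 (local minimum); x = 0 (local maximum); x = 2 (local minimum)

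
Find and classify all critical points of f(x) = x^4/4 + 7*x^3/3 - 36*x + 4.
f'(x) = x^3 + 7*x^2 - 36

Solve f'(x) = 0:
  Factor: x^3 + 7*x^2 - 36 = (x - 2)*(x + 3)*(x + 6) = 0.
  ⇒ x = -6, -3, 2

f''(x) = x*(3*x + 14)
Second-derivative test at each critical point:
  f''(-6) = 24 > 0 → local minimum
  f''(-3) = -15 < 0 → local maximum
  f''(2) = 40 > 0 → local minimum

Critical points: x = -6 (local minimum); x = -3 (local maximum); x = 2 (local minimum)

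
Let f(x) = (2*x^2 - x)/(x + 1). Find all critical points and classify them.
f'(x) = (2*x^2 + 4*x - 1)/(x^2 + 2*x + 1)

Solve f'(x) = 0:
  f'(x) = (2*x^2 + 4*x - 1)/(x + 1)^2; the denominator is positive wherever f is defined, so f'(x) = 0 ⇔ 2*x^2 + 4*x - 1 = 0.
  2*x^2 + 4*x - 1 = 0 has no rational roots; quadratic formula: x = (-4 ± √24)/4.
  ⇒ x = -sqrt(6)/2 - 1 ≈ -2.2247, -1 + sqrt(6)/2 ≈ 0.2247

f''(x) = 6/(x^3 + 3*x^2 + 3*x + 1)
Second-derivative test at each critical point:
  f''(-2.2247) = -3.2660 < 0 → local maximum
  f''(0.2247) = 3.2660 > 0 → local minimum

Critical points: x = -sqrt(6)/2 - 1 ≈ -2.2247 (local maximum); x = -1 + sqrt(6)/2 ≈ 0.2247 (local minimum)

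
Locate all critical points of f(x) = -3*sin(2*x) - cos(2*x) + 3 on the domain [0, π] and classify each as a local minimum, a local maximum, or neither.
f'(x) = 2*sin(2*x) - 6*cos(2*x)

Solve f'(x) = 0 on [0, π]:
  f'(x) = 0 ⇔ -3*cos(2*x) = -sin(2*x) ⇔ tan(2*x) = 3, i.e. 2*x = arctan(3) + nπ; keep the solutions lying in [0, π].
  ⇒ x = atan(3)/2 ≈ 0.6245, atan(3)/2 + pi/2 ≈ 2.1953

f''(x) = 12*sin(2*x) + 4*cos(2*x)
Second-derivative test at each critical point:
  f''(0.6245) = 12.6491 > 0 → local minimum
  f''(2.1953) = -12.6491 < 0 → local maximum

Critical points: x = atan(3)/2 ≈ 0.6245 (local minimum); x = atan(3)/2 + pi/2 ≈ 2.1953 (local maximum)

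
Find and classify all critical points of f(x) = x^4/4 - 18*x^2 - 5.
f'(x) = x*(x^2 - 36)

Solve f'(x) = 0:
  Factor: x^3 - 36*x = x*(x - 6)*(x + 6) = 0.
  ⇒ x = -6, 0, 6

f''(x) = 3*x^2 - 36
Second-derivative test at each critical point:
  f''(-6) = 72 > 0 → local minimum
  f''(0) = -36 < 0 → local maximum
  f''(6) = 72 > 0 → local minimum

Critical points: x = -6 (local minimum); x = 0 (local maximum); x = 6 (local minimum)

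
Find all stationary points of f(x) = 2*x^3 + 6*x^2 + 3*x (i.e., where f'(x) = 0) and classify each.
f'(x) = 6*x^2 + 12*x + 3

Solve f'(x) = 0:
  Factor: 6*x^2 + 12*x + 3 = 3*(2*x^2 + 4*x + 1); 2*x^2 + 4*x + 1 = 0 has no rational roots; quadratic formula: x = (-4 ± √8)/4.
  ⇒ x = -1 - sqrt(2)/2 ≈ -1.7071, -1 + sqrt(2)/2 ≈ -0.2929

f''(x) = 12*x + 12
Second-derivative test at each critical point:
  f''(-1.7071) = -8.4853 < 0 → local maximum
  f''(-0.2929) = 8.4853 > 0 → local minimum

Critical points: x = -1 - sqrt(2)/2 ≈ -1.7071 (local maximum); x = -1 + sqrt(2)/2 ≈ -0.2929 (local minimum)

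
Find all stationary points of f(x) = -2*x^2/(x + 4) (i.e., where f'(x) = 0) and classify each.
f'(x) = 2*x*(-x - 8)/(x + 4)^2

Solve f'(x) = 0:
  f'(x) = -2*x*(x + 8)/(x + 4)^2; the denominator is positive wherever f is defined, so f'(x) = 0 ⇔ -2*x^2 - 16*x = 0.
  Factor: -2*x^2 - 16*x = -2*x*(x + 8) = 0.
  ⇒ x = -8, 0

f''(x) = -64/(x^3 + 12*x^2 + 48*x + 64)
Second-derivative test at each critical point:
  f''(-8) = 1 > 0 → local minimum
  f''(0) = -1 < 0 → local maximum

Critical points: x = -8 (local minimum); x = 0 (local maximum)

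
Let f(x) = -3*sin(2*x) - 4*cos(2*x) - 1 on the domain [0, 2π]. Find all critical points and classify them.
f'(x) = 8*sin(2*x) - 6*cos(2*x)

Solve f'(x) = 0 on [0, 2π]:
  f'(x) = 0 ⇔ -3*cos(2*x) = -4*sin(2*x) ⇔ tan(2*x) = 3/4, i.e. 2*x = arctan(3/4) + nπ; keep the solutions lying in [0, 2π].
  ⇒ x = atan(3/4)/2 ≈ 0.3218, atan(3/4)/2 + pi/2 ≈ 1.8925, atan(3/4)/2 + pi ≈ 3.4633, atan(3/4)/2 + 3*pi/2 ≈ 5.0341

f''(x) = 12*sin(2*x) + 16*cos(2*x)
Second-derivative test at each critical point:
  f''(0.3218) = 20 > 0 → local minimum
  f''(1.8925) = -20 < 0 → local maximum
  f''(3.4633) = 20 > 0 → local minimum
  f''(5.0341) = -20 < 0 → local maximum

Critical points: x = atan(3/4)/2 ≈ 0.3218 (local minimum); x = atan(3/4)/2 + pi/2 ≈ 1.8925 (local maximum); x = atan(3/4)/2 + pi ≈ 3.4633 (local minimum); x = atan(3/4)/2 + 3*pi/2 ≈ 5.0341 (local maximum)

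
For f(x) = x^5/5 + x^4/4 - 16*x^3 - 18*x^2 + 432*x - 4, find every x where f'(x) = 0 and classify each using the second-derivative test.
f'(x) = x^4 + x^3 - 48*x^2 - 36*x + 432

Solve f'(x) = 0:
  Factor: x^4 + x^3 - 48*x^2 - 36*x + 432 = (x - 6)*(x - 3)*(x + 4)*(x + 6) = 0.
  ⇒ x = -6, -4, 3, 6

f''(x) = 4*x^3 + 3*x^2 - 96*x - 36
Second-derivative test at each critical point:
  f''(-6) = -216 < 0 → local maximum
  f''(-4) = 140 > 0 → local minimum
  f''(3) = -189 < 0 → local maximum
  f''(6) = 360 > 0 → local minimum

Critical points: x = -6 (local maximum); x = -4 (local minimum); x = 3 (local maximum); x = 6 (local minimum)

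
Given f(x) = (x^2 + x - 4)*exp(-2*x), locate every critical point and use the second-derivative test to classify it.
f'(x) = (9 - 2*x^2)*exp(-2*x)

Solve f'(x) = 0:
  f'(x) = (9 - 2*x^2)·exp(-2*x) and exp(-2*x) > 0 for every x, so f'(x) = 0 ⇔ 9 - 2*x^2 = 0.
  2*x^2 - 9 = 0 has no rational roots; quadratic formula: x = (0 ± √72)/4.
  ⇒ x = -3*sqrt(2)/2 ≈ -2.1213, 3*sqrt(2)/2 ≈ 2.1213

f''(x) = 2*(2*x^2 - 2*x - 9)*exp(-2*x)
Second-derivative test at each critical point:
  f''(-2.1213) = 590.5024 > 0 → local minimum
  f''(2.1213) = -0.1219 < 0 → local maximum

Critical points: x = -3*sqrt(2)/2 ≈ -2.1213 (local minimum); x = 3*sqrt(2)/2 ≈ 2.1213 (local maximum)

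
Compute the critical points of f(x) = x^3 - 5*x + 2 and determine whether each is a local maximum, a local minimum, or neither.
f'(x) = 3*x^2 - 5

Solve f'(x) = 0:
  3*x^2 - 5 = 0 has no rational roots; quadratic formula: x = (0 ± √60)/6.
  ⇒ x = -sqrt(15)/3 ≈ -1.2910, sqrt(15)/3 ≈ 1.2910

f''(x) = 6*x
Second-derivative test at each critical point:
  f''(-1.2910) = -7.7460 < 0 → local maximum
  f''(1.2910) = 7.7460 > 0 → local minimum

Critical points: x = -sqrt(15)/3 ≈ -1.2910 (local maximum); x = sqrt(15)/3 ≈ 1.2910 (local minimum)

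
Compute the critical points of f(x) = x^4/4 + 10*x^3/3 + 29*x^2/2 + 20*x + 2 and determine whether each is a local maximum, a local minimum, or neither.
f'(x) = x^3 + 10*x^2 + 29*x + 20

Solve f'(x) = 0:
  Factor: x^3 + 10*x^2 + 29*x + 20 = (x + 1)*(x + 4)*(x + 5) = 0.
  ⇒ x = -5, -4, -1

f''(x) = 3*x^2 + 20*x + 29
Second-derivative test at each critical point:
  f''(-5) = 4 > 0 → local minimum
  f''(-4) = -3 < 0 → local maximum
  f''(-1) = 12 > 0 → local minimum

Critical points: x = -5 (local minimum); x = -4 (local maximum); x = -1 (local minimum)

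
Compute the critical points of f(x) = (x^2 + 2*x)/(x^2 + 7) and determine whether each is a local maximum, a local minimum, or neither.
f'(x) = 2*(-x^2 + 7*x + 7)/(x^4 + 14*x^2 + 49)

Solve f'(x) = 0:
  f'(x) = -2*(x^2 - 7*x - 7)/(x^2 + 7)^2; the denominator is positive wherever f is defined, so f'(x) = 0 ⇔ -2*x^2 + 14*x + 14 = 0.
  Factor: -2*x^2 + 14*x + 14 = -2*(x^2 - 7*x - 7); x^2 - 7*x - 7 = 0 has no rational roots; quadratic formula: x = (7 ± √77)/2.
  ⇒ x = 7/2 - sqrt(77)/2 ≈ -0.8875, 7/2 + sqrt(77)/2 ≈ 7.8875

f''(x) = 2*(2*x^3 - 21*x^2 - 42*x + 49)/(x^6 + 21*x^4 + 147*x^2 + 343)
Second-derivative test at each critical point:
  f''(-0.8875) = 0.2894 > 0 → local minimum
  f''(7.8875) = -0.0037 < 0 → local maximum

Critical points: x = 7/2 - sqrt(77)/2 ≈ -0.8875 (local minimum); x = 7/2 + sqrt(77)/2 ≈ 7.8875 (local maximum)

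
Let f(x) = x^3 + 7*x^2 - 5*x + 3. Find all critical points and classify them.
f'(x) = 3*x^2 + 14*x - 5

Solve f'(x) = 0:
  Factor: 3*x^2 + 14*x - 5 = (x + 5)*(3*x - 1) = 0.
  ⇒ x = -5, 1/3

f''(x) = 6*x + 14
Second-derivative test at each critical point:
  f''(-5) = -16 < 0 → local maximum
  f''(1/3) = 16 > 0 → local minimum

Critical points: x = -5 (local maximum); x = 1/3 (local minimum)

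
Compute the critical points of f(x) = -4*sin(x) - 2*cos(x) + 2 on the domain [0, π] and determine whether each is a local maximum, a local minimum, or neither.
f'(x) = 2*sin(x) - 4*cos(x)

Solve f'(x) = 0 on [0, π]:
  f'(x) = 0 ⇔ -4*cos(x) = -2*sin(x) ⇔ tan(x) = 2, i.e. x = arctan(2) + nπ; keep the solutions lying in [0, π].
  ⇒ x = atan(2) ≈ 1.1071

f''(x) = 4*sin(x) + 2*cos(x)
Second-derivative test at each critical point:
  f''(1.1071) = 4.4721 > 0 → local minimum

Critical points: x = atan(2) ≈ 1.1071 (local minimum)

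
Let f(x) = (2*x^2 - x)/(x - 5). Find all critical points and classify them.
f'(x) = (2*x^2 - 20*x + 5)/(x^2 - 10*x + 25)

Solve f'(x) = 0:
  f'(x) = (2*x^2 - 20*x + 5)/(x - 5)^2; the denominator is positive wherever f is defined, so f'(x) = 0 ⇔ 2*x^2 - 20*x + 5 = 0.
  2*x^2 - 20*x + 5 = 0 has no rational roots; quadratic formula: x = (20 ± √360)/4.
  ⇒ x = 5 - 3*sqrt(10)/2 ≈ 0.2566, 3*sqrt(10)/2 + 5 ≈ 9.7434

f''(x) = 90/(x^3 - 15*x^2 + 75*x - 125)
Second-derivative test at each critical point:
  f''(0.2566) = -0.8433 < 0 → local maximum
  f''(9.7434) = 0.8433 > 0 → local minimum

Critical points: x = 5 - 3*sqrt(10)/2 ≈ 0.2566 (local maximum); x = 3*sqrt(10)/2 + 5 ≈ 9.7434 (local minimum)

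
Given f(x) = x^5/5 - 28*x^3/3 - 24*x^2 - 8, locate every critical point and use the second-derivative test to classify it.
f'(x) = x*(x^3 - 28*x - 48)

Solve f'(x) = 0:
  Factor: x^4 - 28*x^2 - 48*x = x*(x - 6)*(x + 2)*(x + 4) = 0.
  ⇒ x = -4, -2, 0, 6

f''(x) = 4*x^3 - 56*x - 48
Second-derivative test at each critical point:
  f''(-4) = -80 < 0 → local maximum
  f''(-2) = 32 > 0 → local minimum
  f''(0) = -48 < 0 → local maximum
  f''(6) = 480 > 0 → local minimum

Critical points: x = -4 (local maximum); x = -2 (local minimum); x = 0 (local maximum); x = 6 (local minimum)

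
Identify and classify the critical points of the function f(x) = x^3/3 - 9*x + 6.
f'(x) = x^2 - 9

Solve f'(x) = 0:
  Factor: x^2 - 9 = (x - 3)*(x + 3) = 0.
  ⇒ x = -3, 3

f''(x) = 2*x
Second-derivative test at each critical point:
  f''(-3) = -6 < 0 → local maximum
  f''(3) = 6 > 0 → local minimum

Critical points: x = -3 (local maximum); x = 3 (local minimum)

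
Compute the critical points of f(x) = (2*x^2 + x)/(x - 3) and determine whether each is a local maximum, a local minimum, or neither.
f'(x) = (2*x^2 - 12*x - 3)/(x^2 - 6*x + 9)

Solve f'(x) = 0:
  f'(x) = (2*x^2 - 12*x - 3)/(x - 3)^2; the denominator is positive wherever f is defined, so f'(x) = 0 ⇔ 2*x^2 - 12*x - 3 = 0.
  2*x^2 - 12*x - 3 = 0 has no rational roots; quadratic formula: x = (12 ± √168)/4.
  ⇒ x = 3 - sqrt(42)/2 ≈ -0.2404, 3 + sqrt(42)/2 ≈ 6.2404

f''(x) = 42/(x^3 - 9*x^2 + 27*x - 27)
Second-derivative test at each critical point:
  f''(-0.2404) = -1.2344 < 0 → local maximum
  f''(6.2404) = 1.2344 > 0 → local minimum

Critical points: x = 3 - sqrt(42)/2 ≈ -0.2404 (local maximum); x = 3 + sqrt(42)/2 ≈ 6.2404 (local minimum)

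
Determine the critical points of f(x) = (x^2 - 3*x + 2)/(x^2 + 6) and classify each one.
f'(x) = (3*x^2 + 8*x - 18)/(x^4 + 12*x^2 + 36)

Solve f'(x) = 0:
  f'(x) = (3*x^2 + 8*x - 18)/(x^2 + 6)^2; the denominator is positive wherever f is defined, so f'(x) = 0 ⇔ 3*x^2 + 8*x - 18 = 0.
  3*x^2 + 8*x - 18 = 0 has no rational roots; quadratic formula: x = (-8 ± √280)/6.
  ⇒ x = -sqrt(70)/3 - 4/3 ≈ -4.1222, -4/3 + sqrt(70)/3 ≈ 1.4555

f''(x) = 6*(-x^3 - 4*x^2 + 18*x + 8)/(x^6 + 18*x^4 + 108*x^2 + 216)
Second-derivative test at each critical point:
  f''(-4.1222) = -0.0317 < 0 → local maximum
  f''(1.4555) = 0.2539 > 0 → local minimum

Critical points: x = -sqrt(70)/3 - 4/3 ≈ -4.1222 (local maximum); x = -4/3 + sqrt(70)/3 ≈ 1.4555 (local minimum)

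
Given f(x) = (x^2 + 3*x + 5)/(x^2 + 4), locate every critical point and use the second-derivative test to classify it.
f'(x) = (-3*x^2 - 2*x + 12)/(x^4 + 8*x^2 + 16)

Solve f'(x) = 0:
  f'(x) = -(3*x^2 + 2*x - 12)/(x^2 + 4)^2; the denominator is positive wherever f is defined, so f'(x) = 0 ⇔ -3*x^2 - 2*x + 12 = 0.
  3*x^2 + 2*x - 12 = 0 has no rational roots; quadratic formula: x = (-2 ± √148)/6.
  ⇒ x = -sqrt(37)/3 - 1/3 ≈ -2.3609, -1/3 + sqrt(37)/3 ≈ 1.6943

f''(x) = 2*(3*x^3 + 3*x^2 - 36*x - 4)/(x^6 + 12*x^4 + 48*x^2 + 64)
Second-derivative test at each critical point:
  f''(-2.3609) = 0.1327 > 0 → local minimum
  f''(1.6943) = -0.2577 < 0 → local maximum

Critical points: x = -sqrt(37)/3 - 1/3 ≈ -2.3609 (local minimum); x = -1/3 + sqrt(37)/3 ≈ 1.6943 (local maximum)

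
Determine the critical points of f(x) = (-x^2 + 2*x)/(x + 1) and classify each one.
f'(x) = (-x^2 - 2*x + 2)/(x^2 + 2*x + 1)

Solve f'(x) = 0:
  f'(x) = -(x^2 + 2*x - 2)/(x + 1)^2; the denominator is positive wherever f is defined, so f'(x) = 0 ⇔ -x^2 - 2*x + 2 = 0.
  x^2 + 2*x - 2 = 0 has no rational roots; quadratic formula: x = (-2 ± √12)/2.
  ⇒ x = -sqrt(3) - 1 ≈ -2.7321, -1 + sqrt(3) ≈ 0.7321

f''(x) = -6/(x^3 + 3*x^2 + 3*x + 1)
Second-derivative test at each critical point:
  f''(-2.7321) = 1.1547 > 0 → local minimum
  f''(0.7321) = -1.1547 < 0 → local maximum

Critical points: x = -sqrt(3) - 1 ≈ -2.7321 (local minimum); x = -1 + sqrt(3) ≈ 0.7321 (local maximum)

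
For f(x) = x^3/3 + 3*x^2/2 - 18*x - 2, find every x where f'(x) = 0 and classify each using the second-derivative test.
f'(x) = x^2 + 3*x - 18

Solve f'(x) = 0:
  Factor: x^2 + 3*x - 18 = (x - 3)*(x + 6) = 0.
  ⇒ x = -6, 3

f''(x) = 2*x + 3
Second-derivative test at each critical point:
  f''(-6) = -9 < 0 → local maximum
  f''(3) = 9 > 0 → local minimum

Critical points: x = -6 (local maximum); x = 3 (local minimum)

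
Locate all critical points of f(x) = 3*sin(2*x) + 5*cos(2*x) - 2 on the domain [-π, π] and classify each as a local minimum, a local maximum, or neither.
f'(x) = -10*sin(2*x) + 6*cos(2*x)

Solve f'(x) = 0 on [-π, π]:
  f'(x) = 0 ⇔ 3*cos(2*x) = 5*sin(2*x) ⇔ tan(2*x) = 3/5, i.e. 2*x = arctan(3/5) + nπ; keep the solutions lying in [-π, π].
  ⇒ x = -pi + atan(3/5)/2 ≈ -2.8714, -pi/2 + atan(3/5)/2 ≈ -1.3006, atan(3/5)/2 ≈ 0.2702, atan(3/5)/2 + pi/2 ≈ 1.8410

f''(x) = -12*sin(2*x) - 20*cos(2*x)
Second-derivative test at each critical point:
  f''(-2.8714) = -23.3238 < 0 → local maximum
  f''(-1.3006) = 23.3238 > 0 → local minimum
  f''(0.2702) = -23.3238 < 0 → local maximum
  f''(1.8410) = 23.3238 > 0 → local minimum

Critical points: x = -pi + atan(3/5)/2 ≈ -2.8714 (local maximum); x = -pi/2 + atan(3/5)/2 ≈ -1.3006 (local minimum); x = atan(3/5)/2 ≈ 0.2702 (local maximum); x = atan(3/5)/2 + pi/2 ≈ 1.8410 (local minimum)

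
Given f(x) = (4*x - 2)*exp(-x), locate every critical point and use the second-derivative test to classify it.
f'(x) = 2*(3 - 2*x)*exp(-x)

Solve f'(x) = 0:
  f'(x) = (6 - 4*x)·exp(-x) and exp(-x) > 0 for every x, so f'(x) = 0 ⇔ 6 - 4*x = 0.
  Factor: 6 - 4*x = -2*(2*x - 3) = 0.
  ⇒ x = 3/2

f''(x) = 2*(2*x - 5)*exp(-x)
Second-derivative test at each critical point:
  f''(3/2) = -0.8925 < 0 → local maximum

Critical points: x = 3/2 (local maximum)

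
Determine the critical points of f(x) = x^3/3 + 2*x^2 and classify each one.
f'(x) = x*(x + 4)

Solve f'(x) = 0:
  Factor: x^2 + 4*x = x*(x + 4) = 0.
  ⇒ x = -4, 0

f''(x) = 2*x + 4
Second-derivative test at each critical point:
  f''(-4) = -4 < 0 → local maximum
  f''(0) = 4 > 0 → local minimum

Critical points: x = -4 (local maximum); x = 0 (local minimum)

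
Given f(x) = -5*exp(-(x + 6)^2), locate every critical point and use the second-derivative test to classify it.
f'(x) = 10*(x + 6)*exp(-(x + 6)^2)

Solve f'(x) = 0:
  f'(x) = (10*x + 60)·exp(-(x + 6)^2) and exp(-(x + 6)^2) > 0 for every x, so f'(x) = 0 ⇔ 10*x + 60 = 0.
  Factor: 10*x + 60 = 10*(x + 6) = 0.
  ⇒ x = -6

f''(x) = 10*(1 - 2*(x + 6)^2)*exp(-(x + 6)^2)
Second-derivative test at each critical point:
  f''(-6) = 10 > 0 → local minimum

Critical points: x = -6 (local minimum)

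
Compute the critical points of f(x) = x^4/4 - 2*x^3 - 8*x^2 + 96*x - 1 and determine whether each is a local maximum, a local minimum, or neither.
f'(x) = x^3 - 6*x^2 - 16*x + 96

Solve f'(x) = 0:
  Factor: x^3 - 6*x^2 - 16*x + 96 = (x - 6)*(x - 4)*(x + 4) = 0.
  ⇒ x = -4, 4, 6

f''(x) = 3*x^2 - 12*x - 16
Second-derivative test at each critical point:
  f''(-4) = 80 > 0 → local minimum
  f''(4) = -16 < 0 → local maximum
  f''(6) = 20 > 0 → local minimum

Critical points: x = -4 (local minimum); x = 4 (local maximum); x = 6 (local minimum)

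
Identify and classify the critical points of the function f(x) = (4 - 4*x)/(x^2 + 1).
f'(x) = 4*(-x^2 + 2*x*(x - 1) - 1)/(x^2 + 1)^2

Solve f'(x) = 0:
  f'(x) = 4*(x^2 - 2*x - 1)/(x^2 + 1)^2; the denominator is positive wherever f is defined, so f'(x) = 0 ⇔ 4*x^2 - 8*x - 4 = 0.
  Factor: 4*x^2 - 8*x - 4 = 4*(x^2 - 2*x - 1); x^2 - 2*x - 1 = 0 has no rational roots; quadratic formula: x = (2 ± √8)/2.
  ⇒ x = 1 - sqrt(2) ≈ -0.4142, 1 + sqrt(2) ≈ 2.4142

f''(x) = 8*(4*x^2*(1 - x) + (3*x - 1)*(x^2 + 1))/(x^2 + 1)^3
Second-derivative test at each critical point:
  f''(-0.4142) = -8.2426 < 0 → local maximum
  f''(2.4142) = 0.2426 > 0 → local minimum

Critical points: x = 1 - sqrt(2) ≈ -0.4142 (local maximum); x = 1 + sqrt(2) ≈ 2.4142 (local minimum)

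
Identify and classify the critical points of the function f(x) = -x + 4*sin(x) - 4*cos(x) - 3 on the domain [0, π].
f'(x) = 4*sqrt(2)*sin(x + pi/4) - 1

Solve f'(x) = 0 on [0, π]:
  f'(x) = 0 ⇔ 4*sin(x) + 4*cos(x) = 1. Write the left side as R·cos(x + φ) with R = √(4² + (-4)²) = 4*sqrt(2), cos φ = sqrt(2)/2, sin φ = -sqrt(2)/2; then cos(x + φ) = sqrt(2)/8. Solve for x and keep the solutions lying in [0, π].
  ⇒ x = atan((1 + sqrt(31))/(1 - sqrt(31))) + pi ≈ 2.1785

f''(x) = 4*sqrt(2)*cos(x + pi/4)
Second-derivative test at each critical point:
  f''(2.1785) = -5.5678 < 0 → local maximum

Critical points: x = atan((1 + sqrt(31))/(1 - sqrt(31))) + pi ≈ 2.1785 (local maximum)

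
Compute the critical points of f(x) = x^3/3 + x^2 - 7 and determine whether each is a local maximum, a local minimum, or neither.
f'(x) = x*(x + 2)

Solve f'(x) = 0:
  Factor: x^2 + 2*x = x*(x + 2) = 0.
  ⇒ x = -2, 0

f''(x) = 2*x + 2
Second-derivative test at each critical point:
  f''(-2) = -2 < 0 → local maximum
  f''(0) = 2 > 0 → local minimum

Critical points: x = -2 (local maximum); x = 0 (local minimum)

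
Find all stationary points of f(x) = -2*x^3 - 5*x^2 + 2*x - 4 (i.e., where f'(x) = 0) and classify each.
f'(x) = -6*x^2 - 10*x + 2

Solve f'(x) = 0:
  Factor: -6*x^2 - 10*x + 2 = -2*(3*x^2 + 5*x - 1); 3*x^2 + 5*x - 1 = 0 has no rational roots; quadratic formula: x = (-5 ± √37)/6.
  ⇒ x = -sqrt(37)/6 - 5/6 ≈ -1.8471, -5/6 + sqrt(37)/6 ≈ 0.1805

f''(x) = -12*x - 10
Second-derivative test at each critical point:
  f''(-1.8471) = 12.1655 > 0 → local minimum
  f''(0.1805) = -12.1655 < 0 → local maximum

Critical points: x = -sqrt(37)/6 - 5/6 ≈ -1.8471 (local minimum); x = -5/6 + sqrt(37)/6 ≈ 0.1805 (local maximum)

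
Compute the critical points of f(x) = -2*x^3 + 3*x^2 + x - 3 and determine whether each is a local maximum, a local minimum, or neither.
f'(x) = -6*x^2 + 6*x + 1

Solve f'(x) = 0:
  6*x^2 - 6*x - 1 = 0 has no rational roots; quadratic formula: x = (6 ± √60)/12.
  ⇒ x = 1/2 - sqrt(15)/6 ≈ -0.1455, 1/2 + sqrt(15)/6 ≈ 1.1455

f''(x) = 6 - 12*x
Second-derivative test at each critical point:
  f''(-0.1455) = 7.7460 > 0 → local minimum
  f''(1.1455) = -7.7460 < 0 → local maximum

Critical points: x = 1/2 - sqrt(15)/6 ≈ -0.1455 (local minimum); x = 1/2 + sqrt(15)/6 ≈ 1.1455 (local maximum)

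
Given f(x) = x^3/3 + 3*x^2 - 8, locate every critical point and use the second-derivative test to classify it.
f'(x) = x*(x + 6)

Solve f'(x) = 0:
  Factor: x^2 + 6*x = x*(x + 6) = 0.
  ⇒ x = -6, 0

f''(x) = 2*x + 6
Second-derivative test at each critical point:
  f''(-6) = -6 < 0 → local maximum
  f''(0) = 6 > 0 → local minimum

Critical points: x = -6 (local maximum); x = 0 (local minimum)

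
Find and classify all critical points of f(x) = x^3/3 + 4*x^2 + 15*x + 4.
f'(x) = x^2 + 8*x + 15

Solve f'(x) = 0:
  Factor: x^2 + 8*x + 15 = (x + 3)*(x + 5) = 0.
  ⇒ x = -5, -3

f''(x) = 2*x + 8
Second-derivative test at each critical point:
  f''(-5) = -2 < 0 → local maximum
  f''(-3) = 2 > 0 → local minimum

Critical points: x = -5 (local maximum); x = -3 (local minimum)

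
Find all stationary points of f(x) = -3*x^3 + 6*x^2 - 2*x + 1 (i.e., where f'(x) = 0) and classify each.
f'(x) = -9*x^2 + 12*x - 2

Solve f'(x) = 0:
  9*x^2 - 12*x + 2 = 0 has no rational roots; quadratic formula: x = (12 ± √72)/18.
  ⇒ x = 2/3 - sqrt(2)/3 ≈ 0.1953, sqrt(2)/3 + 2/3 ≈ 1.1381

f''(x) = 12 - 18*x
Second-derivative test at each critical point:
  f''(0.1953) = 8.4853 > 0 → local minimum
  f''(1.1381) = -8.4853 < 0 → local maximum

Critical points: x = 2/3 - sqrt(2)/3 ≈ 0.1953 (local minimum); x = sqrt(2)/3 + 2/3 ≈ 1.1381 (local maximum)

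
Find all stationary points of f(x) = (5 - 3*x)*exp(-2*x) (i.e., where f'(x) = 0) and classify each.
f'(x) = (6*x - 13)*exp(-2*x)

Solve f'(x) = 0:
  f'(x) = (6*x - 13)·exp(-2*x) and exp(-2*x) > 0 for every x, so f'(x) = 0 ⇔ 6*x - 13 = 0.
  6*x - 13 = 0.
  ⇒ x = 13/6

f''(x) = 4*(8 - 3*x)*exp(-2*x)
Second-derivative test at each critical point:
  f''(13/6) = 0.0787 > 0 → local minimum

Critical points: x = 13/6 (local minimum)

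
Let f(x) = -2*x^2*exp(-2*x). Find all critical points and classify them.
f'(x) = 4*x*(x - 1)*exp(-2*x)

Solve f'(x) = 0:
  f'(x) = (4*x^2 - 4*x)·exp(-2*x) and exp(-2*x) > 0 for every x, so f'(x) = 0 ⇔ 4*x^2 - 4*x = 0.
  Factor: 4*x^2 - 4*x = 4*x*(x - 1) = 0.
  ⇒ x = 0, 1

f''(x) = 4*(-2*x^2 + 4*x - 1)*exp(-2*x)
Second-derivative test at each critical point:
  f''(0) = -4 < 0 → local maximum
  f''(1) = 0.5413 > 0 → local minimum

Critical points: x = 0 (local maximum); x = 1 (local minimum)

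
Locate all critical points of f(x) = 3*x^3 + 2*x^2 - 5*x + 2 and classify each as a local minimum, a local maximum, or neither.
f'(x) = 9*x^2 + 4*x - 5

Solve f'(x) = 0:
  Factor: 9*x^2 + 4*x - 5 = (x + 1)*(9*x - 5) = 0.
  ⇒ x = -1, 5/9

f''(x) = 18*x + 4
Second-derivative test at each critical point:
  f''(-1) = -14 < 0 → local maximum
  f''(5/9) = 14 > 0 → local minimum

Critical points: x = -1 (local maximum); x = 5/9 (local minimum)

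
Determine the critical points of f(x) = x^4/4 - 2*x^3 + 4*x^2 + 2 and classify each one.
f'(x) = x*(x^2 - 6*x + 8)

Solve f'(x) = 0:
  Factor: x^3 - 6*x^2 + 8*x = x*(x - 4)*(x - 2) = 0.
  ⇒ x = 0, 2, 4

f''(x) = 3*x^2 - 12*x + 8
Second-derivative test at each critical point:
  f''(0) = 8 > 0 → local minimum
  f''(2) = -4 < 0 → local maximum
  f''(4) = 8 > 0 → local minimum

Critical points: x = 0 (local minimum); x = 2 (local maximum); x = 4 (local minimum)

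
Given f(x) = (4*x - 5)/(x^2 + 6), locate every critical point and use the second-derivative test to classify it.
f'(x) = 2*(-2*x^2 + 5*x + 12)/(x^4 + 12*x^2 + 36)

Solve f'(x) = 0:
  f'(x) = -2*(x - 4)*(2*x + 3)/(x^2 + 6)^2; the denominator is positive wherever f is defined, so f'(x) = 0 ⇔ -4*x^2 + 10*x + 24 = 0.
  Factor: -4*x^2 + 10*x + 24 = -2*(x - 4)*(2*x + 3) = 0.
  ⇒ x = -3/2, 4

f''(x) = 2*(4*x^2*(4*x - 5) + (5 - 12*x)*(x^2 + 6))/(x^2 + 6)^3
Second-derivative test at each critical point:
  f''(-3/2) = 32/99 > 0 → local minimum
  f''(4) = -1/22 < 0 → local maximum

Critical points: x = -3/2 (local minimum); x = 4 (local maximum)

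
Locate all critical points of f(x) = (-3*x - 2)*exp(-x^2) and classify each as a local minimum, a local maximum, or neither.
f'(x) = (2*x*(3*x + 2) - 3)*exp(-x^2)

Solve f'(x) = 0:
  f'(x) = (6*x^2 + 4*x - 3)·exp(-x^2) and exp(-x^2) > 0 for every x, so f'(x) = 0 ⇔ 6*x^2 + 4*x - 3 = 0.
  6*x^2 + 4*x - 3 = 0 has no rational roots; quadratic formula: x = (-4 ± √88)/12.
  ⇒ x = -sqrt(22)/6 - 1/3 ≈ -1.1151, -1/3 + sqrt(22)/6 ≈ 0.4484

f''(x) = 2*(-6*x^3 - 4*x^2 + 9*x + 2)*exp(-x^2)
Second-derivative test at each critical point:
  f''(-1.1151) = -2.7055 < 0 → local maximum
  f''(0.4484) = 7.6722 > 0 → local minimum

Critical points: x = -sqrt(22)/6 - 1/3 ≈ -1.1151 (local maximum); x = -1/3 + sqrt(22)/6 ≈ 0.4484 (local minimum)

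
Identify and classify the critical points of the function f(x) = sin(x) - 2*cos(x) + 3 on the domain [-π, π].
f'(x) = 2*sin(x) + cos(x)

Solve f'(x) = 0 on [-π, π]:
  f'(x) = 0 ⇔ cos(x) = -2*sin(x) ⇔ tan(x) = -1/2, i.e. x = arctan(-1/2) + nπ; keep the solutions lying in [-π, π].
  ⇒ x = -atan(1/2) ≈ -0.4636, pi - atan(1/2) ≈ 2.6779

f''(x) = -sin(x) + 2*cos(x)
Second-derivative test at each critical point:
  f''(-0.4636) = 2.2361 > 0 → local minimum
  f''(2.6779) = -2.2361 < 0 → local maximum

Critical points: x = -atan(1/2) ≈ -0.4636 (local minimum); x = pi - atan(1/2) ≈ 2.6779 (local maximum)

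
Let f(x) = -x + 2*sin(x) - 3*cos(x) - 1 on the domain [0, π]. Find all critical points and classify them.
f'(x) = 3*sin(x) + 2*cos(x) - 1

Solve f'(x) = 0 on [0, π]:
  f'(x) = 0 ⇔ 3*sin(x) + 2*cos(x) = 1. Write the left side as R·cos(x + φ) with R = √(2² + (-3)²) = sqrt(13), cos φ = 2*sqrt(13)/13, sin φ = -3*sqrt(13)/13; then cos(x + φ) = sqrt(13)/13. Solve for x and keep the solutions lying in [0, π].
  ⇒ x = atan((3 + 4*sqrt(3))/(2 - 6*sqrt(3))) + pi ≈ 2.2726

f''(x) = -2*sin(x) + 3*cos(x)
Second-derivative test at each critical point:
  f''(2.2726) = -3.4641 < 0 → local maximum

Critical points: x = atan((3 + 4*sqrt(3))/(2 - 6*sqrt(3))) + pi ≈ 2.2726 (local maximum)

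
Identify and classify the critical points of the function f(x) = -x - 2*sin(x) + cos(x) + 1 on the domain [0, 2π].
f'(x) = -sin(x) - 2*cos(x) - 1

Solve f'(x) = 0 on [0, 2π]:
  f'(x) = 0 ⇔ -sin(x) - 2*cos(x) = 1. Write the left side as R·cos(x + φ) with R = √((-2)² + 1²) = sqrt(5), cos φ = -2*sqrt(5)/5, sin φ = sqrt(5)/5; then cos(x + φ) = sqrt(5)/5. Solve for x and keep the solutions lying in [0, 2π].
  ⇒ x = pi - atan(3/4) ≈ 2.4981, 3*pi/2 ≈ 4.7124

f''(x) = 2*sin(x) - cos(x)
Second-derivative test at each critical point:
  f''(2.4981) = 2 > 0 → local minimum
  f''(4.7124) = -2 < 0 → local maximum

Critical points: x = pi - atan(3/4) ≈ 2.4981 (local minimum); x = 3*pi/2 ≈ 4.7124 (local maximum)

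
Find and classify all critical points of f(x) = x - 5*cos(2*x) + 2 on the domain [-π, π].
f'(x) = 10*sin(2*x) + 1

Solve f'(x) = 0 on [-π, π]:
  f'(x) = 0 ⇔ sin(2*x) = -1/10, i.e. 2*x = arcsin(-1/10) + 2nπ or 2*x = π − arcsin(-1/10) + 2nπ; keep the solutions lying in [-π, π].
  ⇒ x = -pi/2 + asin(1/10)/2 ≈ -1.5207, -asin(1/10)/2 ≈ -0.0501, asin(1/10)/2 + pi/2 ≈ 1.6209, pi - asin(1/10)/2 ≈ 3.0915

f''(x) = 20*cos(2*x)
Second-derivative test at each critical point:
  f''(-1.5207) = -19.8997 < 0 → local maximum
  f''(-0.0501) = 19.8997 > 0 → local minimum
  f''(1.6209) = -19.8997 < 0 → local maximum
  f''(3.0915) = 19.8997 > 0 → local minimum

Critical points: x = -pi/2 + asin(1/10)/2 ≈ -1.5207 (local maximum); x = -asin(1/10)/2 ≈ -0.0501 (local minimum); x = asin(1/10)/2 + pi/2 ≈ 1.6209 (local maximum); x = pi - asin(1/10)/2 ≈ 3.0915 (local minimum)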